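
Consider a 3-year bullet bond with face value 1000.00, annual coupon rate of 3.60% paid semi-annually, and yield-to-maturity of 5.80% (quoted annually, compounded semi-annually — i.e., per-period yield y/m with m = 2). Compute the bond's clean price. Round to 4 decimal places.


Coupon per period c = face * coupon_rate / m = 18.000000
Periods per year m = 2; per-period yield y/m = 0.029000
Number of cashflows N = 6
Cashflows (t years, CF_t, discount factor 1/(1+y/m)^(m*t), PV):
  t = 0.5000: CF_t = 18.000000, DF = 0.971817, PV = 17.492711
  t = 1.0000: CF_t = 18.000000, DF = 0.944429, PV = 16.999720
  t = 1.5000: CF_t = 18.000000, DF = 0.917812, PV = 16.520621
  t = 2.0000: CF_t = 18.000000, DF = 0.891946, PV = 16.055026
  t = 2.5000: CF_t = 18.000000, DF = 0.866808, PV = 15.602552
  t = 3.0000: CF_t = 1018.000000, DF = 0.842379, PV = 857.542256
Price P = sum_t PV_t = 940.212886

Answer: Price = 940.2129


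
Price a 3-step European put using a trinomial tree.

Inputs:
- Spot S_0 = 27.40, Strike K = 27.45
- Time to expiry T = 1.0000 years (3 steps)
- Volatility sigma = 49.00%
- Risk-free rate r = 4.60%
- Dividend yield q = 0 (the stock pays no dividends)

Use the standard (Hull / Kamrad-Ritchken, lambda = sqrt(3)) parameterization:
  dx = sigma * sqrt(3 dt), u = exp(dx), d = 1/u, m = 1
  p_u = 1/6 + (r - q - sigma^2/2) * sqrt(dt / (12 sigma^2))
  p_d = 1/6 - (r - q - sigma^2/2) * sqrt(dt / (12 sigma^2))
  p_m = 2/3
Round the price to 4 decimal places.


Answer: Price = V(0,0) = 4.1333

Derivation:
dt = T/N = 0.333333; dx = sigma*sqrt(3*dt) = 0.490000
u = exp(dx) = 1.632316; d = 1/u = 0.612626
p_u = 0.141480, p_m = 0.666667, p_d = 0.191854
Discount per step: exp(-r*dt) = 0.984784
Stock lattice S(k, j) with j the centered position index:
  k=0: S(0,+0) = 27.4000
  k=1: S(1,-1) = 16.7860; S(1,+0) = 27.4000; S(1,+1) = 44.7255
  k=2: S(2,-2) = 10.2835; S(2,-1) = 16.7860; S(2,+0) = 27.4000; S(2,+1) = 44.7255; S(2,+2) = 73.0061
  k=3: S(3,-3) = 6.3000; S(3,-2) = 10.2835; S(3,-1) = 16.7860; S(3,+0) = 27.4000; S(3,+1) = 44.7255; S(3,+2) = 73.0061; S(3,+3) = 119.1690
Terminal payoffs V(N, j) = max(K - S_T, 0):
  V(3,-3) = 21.150042; V(3,-2) = 17.166476; V(3,-1) = 10.664037; V(3,+0) = 0.050000; V(3,+1) = 0.000000; V(3,+2) = 0.000000; V(3,+3) = 0.000000
Backward induction: V(k, j) = exp(-r*dt) * [p_u * V(k+1, j+1) + p_m * V(k+1, j) + p_d * V(k+1, j-1)]
  V(2,-2) = exp(-r*dt) * [p_u*10.664037 + p_m*17.166476 + p_d*21.150042] = 16.751933
  V(2,-1) = exp(-r*dt) * [p_u*0.050000 + p_m*10.664037 + p_d*17.166476] = 10.251484
  V(2,+0) = exp(-r*dt) * [p_u*0.000000 + p_m*0.050000 + p_d*10.664037] = 2.047630
  V(2,+1) = exp(-r*dt) * [p_u*0.000000 + p_m*0.000000 + p_d*0.050000] = 0.009447
  V(2,+2) = exp(-r*dt) * [p_u*0.000000 + p_m*0.000000 + p_d*0.000000] = 0.000000
  V(1,-1) = exp(-r*dt) * [p_u*2.047630 + p_m*10.251484 + p_d*16.751933] = 10.180635
  V(1,+0) = exp(-r*dt) * [p_u*0.009447 + p_m*2.047630 + p_d*10.251484] = 3.282489
  V(1,+1) = exp(-r*dt) * [p_u*0.000000 + p_m*0.009447 + p_d*2.047630] = 0.393070
  V(0,+0) = exp(-r*dt) * [p_u*0.393070 + p_m*3.282489 + p_d*10.180635] = 4.133265


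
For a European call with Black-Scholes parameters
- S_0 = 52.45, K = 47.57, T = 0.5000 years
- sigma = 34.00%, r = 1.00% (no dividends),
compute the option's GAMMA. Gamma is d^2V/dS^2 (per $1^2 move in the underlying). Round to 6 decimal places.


Answer: Gamma = 0.027238

Derivation:
d1 = 0.5472092422; d2 = 0.3067929366
phi(d1) = 0.3434693120; exp(-qT) = 1.0000000000; exp(-rT) = 0.9950124792
Gamma = exp(-qT) * phi(d1) / (S * sigma * sqrt(T)) = 1.0000000000 * 0.3434693120 / (52.4500 * 0.3400 * 0.7071067812) = 0.027238


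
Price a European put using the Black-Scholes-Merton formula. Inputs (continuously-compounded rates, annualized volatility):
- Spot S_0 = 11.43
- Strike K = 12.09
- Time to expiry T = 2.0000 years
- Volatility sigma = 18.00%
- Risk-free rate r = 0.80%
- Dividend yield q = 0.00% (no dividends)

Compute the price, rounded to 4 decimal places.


Answer: Price = 1.4300

Derivation:
d1 = (ln(S/K) + (r - q + 0.5*sigma^2) * T) / (sigma * sqrt(T)) = -0.03039454
d2 = d1 - sigma * sqrt(T) = -0.28495298
exp(-rT) = 0.98412732; exp(-qT) = 1.00000000
P = K * exp(-rT) * N(-d2) - S_0 * exp(-qT) * N(-d1)
N(-d1) = 0.51212380; N(-d2) = 0.61215992
P = 12.0900 * 0.98412732 * 0.61215992 - 11.4300 * 1.00000000 * 0.51212380 = 1.4300


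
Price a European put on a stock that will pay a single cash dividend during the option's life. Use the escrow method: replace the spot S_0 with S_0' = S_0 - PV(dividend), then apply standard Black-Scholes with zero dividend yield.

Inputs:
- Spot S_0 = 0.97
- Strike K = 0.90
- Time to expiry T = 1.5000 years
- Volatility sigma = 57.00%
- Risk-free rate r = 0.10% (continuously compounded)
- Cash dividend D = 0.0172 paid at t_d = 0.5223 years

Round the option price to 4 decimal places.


PV(D) = D * exp(-r * t_d) = 0.0172 * 0.99947784 = 0.01719102
S_0' = S_0 - PV(D) = 0.9700 - 0.01719102 = 0.95280898
d1 = (ln(S_0'/K) + (r + sigma^2/2)*T) / (sigma*sqrt(T)) = 0.43287881
d2 = d1 - sigma*sqrt(T) = -0.26522576
exp(-rT) = 0.99850112
N(-d1) = 0.33255141; N(-d2) = 0.60458223
P = K * exp(-rT) * N(-d2) - S_0' * N(-d1) = 0.9000 * 0.99850112 * 0.60458223 - 0.95280898 * 0.33255141 = 0.2265

Answer: Price = 0.2265


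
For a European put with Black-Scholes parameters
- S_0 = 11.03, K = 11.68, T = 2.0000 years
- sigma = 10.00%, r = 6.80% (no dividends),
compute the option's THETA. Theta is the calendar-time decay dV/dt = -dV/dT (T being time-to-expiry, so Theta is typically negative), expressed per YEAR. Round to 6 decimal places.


d1 = 0.6274926095; d2 = 0.4860712533
phi(d1) = 0.3276491130; exp(-qT) = 1.0000000000; exp(-rT) = 0.8728426325
Theta = -S*exp(-qT)*phi(d1)*sigma/(2*sqrt(T)) + r*K*exp(-rT)*N(-d2) - q*S*exp(-qT)*N(-d1)
N(-d1) = 0.2651681896; N(-d2) = 0.3134583239; sqrt(T) = 1.4142135624
Term 1 = -11.0300 * 1.0000000000 * 0.3276491130 * 0.1000 / (2 * 1.4142135624) = -0.1277731247
Term 2 = 0.0680 * 11.6800 * 0.8728426325 * 0.3134583239 = 0.2173038961
Term 3 = 0 (no dividend yield, q = 0)
Theta = -0.1277731247 + (0.2173038961) + (0.0000000000) = 0.089531

Answer: Theta = 0.089531


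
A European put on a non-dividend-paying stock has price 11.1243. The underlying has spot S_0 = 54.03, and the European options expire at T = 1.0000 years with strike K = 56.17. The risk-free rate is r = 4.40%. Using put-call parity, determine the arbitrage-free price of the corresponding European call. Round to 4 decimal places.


Put-call parity: C - P = S_0 * exp(-qT) - K * exp(-rT).
S_0 * exp(-qT) = 54.0300 * 1.00000000 = 54.03000000
K * exp(-rT) = 56.1700 * 0.95695396 = 53.75210379
C = P + S*exp(-qT) - K*exp(-rT)
C = 11.1243 + 54.03000000 - 53.75210379 = 11.4022

Answer: Call price = 11.4022


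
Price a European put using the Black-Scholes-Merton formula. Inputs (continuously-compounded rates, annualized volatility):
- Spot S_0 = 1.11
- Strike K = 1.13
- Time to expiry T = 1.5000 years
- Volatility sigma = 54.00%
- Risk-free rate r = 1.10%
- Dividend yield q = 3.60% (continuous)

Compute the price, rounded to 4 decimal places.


d1 = (ln(S/K) + (r - q + 0.5*sigma^2) * T) / (sigma * sqrt(T)) = 0.24697870
d2 = d1 - sigma * sqrt(T) = -0.41438353
exp(-rT) = 0.98363538; exp(-qT) = 0.94743211
P = K * exp(-rT) * N(-d2) - S_0 * exp(-qT) * N(-d1)
N(-d1) = 0.40246236; N(-d2) = 0.66070338
P = 1.1300 * 0.98363538 * 0.66070338 - 1.1100 * 0.94743211 * 0.40246236 = 0.3111

Answer: Price = 0.3111


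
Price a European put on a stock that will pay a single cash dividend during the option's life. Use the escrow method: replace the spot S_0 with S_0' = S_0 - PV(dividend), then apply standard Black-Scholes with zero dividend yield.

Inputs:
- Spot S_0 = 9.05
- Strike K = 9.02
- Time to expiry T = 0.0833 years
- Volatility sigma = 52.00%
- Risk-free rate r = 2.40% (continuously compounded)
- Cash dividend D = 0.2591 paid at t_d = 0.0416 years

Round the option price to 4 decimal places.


Answer: Price = 0.6442

Derivation:
PV(D) = D * exp(-r * t_d) = 0.2591 * 0.99900210 = 0.25884144
S_0' = S_0 - PV(D) = 9.0500 - 0.25884144 = 8.79115856
d1 = (ln(S_0'/K) + (r + sigma^2/2)*T) / (sigma*sqrt(T)) = -0.08286501
d2 = d1 - sigma*sqrt(T) = -0.23294605
exp(-rT) = 0.99800280
N(-d1) = 0.53302056; N(-d2) = 0.59209835
P = K * exp(-rT) * N(-d2) - S_0' * N(-d1) = 9.0200 * 0.99800280 * 0.59209835 - 8.79115856 * 0.53302056 = 0.6442


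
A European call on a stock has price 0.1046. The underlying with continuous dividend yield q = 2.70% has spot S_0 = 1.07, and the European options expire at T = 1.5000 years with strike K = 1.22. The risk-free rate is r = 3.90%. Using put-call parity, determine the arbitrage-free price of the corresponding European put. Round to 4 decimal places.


Put-call parity: C - P = S_0 * exp(-qT) - K * exp(-rT).
S_0 * exp(-qT) = 1.0700 * 0.96030916 = 1.02753081
K * exp(-rT) = 1.2200 * 0.94317824 = 1.15067745
P = C - S*exp(-qT) + K*exp(-rT)
P = 0.1046 - 1.02753081 + 1.15067745 = 0.2277

Answer: Put price = 0.2277


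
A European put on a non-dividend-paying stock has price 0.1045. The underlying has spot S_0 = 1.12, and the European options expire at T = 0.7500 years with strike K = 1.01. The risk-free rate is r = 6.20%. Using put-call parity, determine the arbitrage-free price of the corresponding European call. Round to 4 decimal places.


Put-call parity: C - P = S_0 * exp(-qT) - K * exp(-rT).
S_0 * exp(-qT) = 1.1200 * 1.00000000 = 1.12000000
K * exp(-rT) = 1.0100 * 0.95456456 = 0.96411021
C = P + S*exp(-qT) - K*exp(-rT)
C = 0.1045 + 1.12000000 - 0.96411021 = 0.2604

Answer: Call price = 0.2604


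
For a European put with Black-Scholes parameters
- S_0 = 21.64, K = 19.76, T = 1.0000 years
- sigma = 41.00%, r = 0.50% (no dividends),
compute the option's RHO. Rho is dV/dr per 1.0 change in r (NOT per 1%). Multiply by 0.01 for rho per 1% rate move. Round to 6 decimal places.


d1 = 0.4388628333; d2 = 0.0288628333
phi(d1) = 0.3623158889; exp(-qT) = 1.0000000000; exp(-rT) = 0.9950124792
N(-d2) = 0.4884869940
Rho = -K*T*exp(-rT)*N(-d2) = -19.7600 * 1.0000 * 0.9950124792 * 0.4884869940 = -9.604361

Answer: Rho = -9.604361


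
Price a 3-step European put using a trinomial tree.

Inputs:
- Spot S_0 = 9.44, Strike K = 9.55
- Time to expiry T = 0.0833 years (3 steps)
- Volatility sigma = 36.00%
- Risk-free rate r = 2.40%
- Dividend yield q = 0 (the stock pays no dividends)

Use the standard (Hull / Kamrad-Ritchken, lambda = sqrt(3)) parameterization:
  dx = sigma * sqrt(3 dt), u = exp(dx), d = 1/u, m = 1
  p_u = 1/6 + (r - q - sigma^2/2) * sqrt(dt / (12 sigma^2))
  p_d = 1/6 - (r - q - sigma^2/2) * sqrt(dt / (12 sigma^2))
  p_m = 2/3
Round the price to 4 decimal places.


dt = T/N = 0.027767; dx = sigma*sqrt(3*dt) = 0.103902
u = exp(dx) = 1.109492; d = 1/u = 0.901313
p_u = 0.161215, p_m = 0.666667, p_d = 0.172118
Discount per step: exp(-r*dt) = 0.999334
Stock lattice S(k, j) with j the centered position index:
  k=0: S(0,+0) = 9.4400
  k=1: S(1,-1) = 8.5084; S(1,+0) = 9.4400; S(1,+1) = 10.4736
  k=2: S(2,-2) = 7.6687; S(2,-1) = 8.5084; S(2,+0) = 9.4400; S(2,+1) = 10.4736; S(2,+2) = 11.6204
  k=3: S(3,-3) = 6.9119; S(3,-2) = 7.6687; S(3,-1) = 8.5084; S(3,+0) = 9.4400; S(3,+1) = 10.4736; S(3,+2) = 11.6204; S(3,+3) = 12.8927
Terminal payoffs V(N, j) = max(K - S_T, 0):
  V(3,-3) = 2.638068; V(3,-2) = 1.881267; V(3,-1) = 1.041602; V(3,+0) = 0.110000; V(3,+1) = 0.000000; V(3,+2) = 0.000000; V(3,+3) = 0.000000
Backward induction: V(k, j) = exp(-r*dt) * [p_u * V(k+1, j+1) + p_m * V(k+1, j) + p_d * V(k+1, j-1)]
  V(2,-2) = exp(-r*dt) * [p_u*1.041602 + p_m*1.881267 + p_d*2.638068] = 1.874910
  V(2,-1) = exp(-r*dt) * [p_u*0.110000 + p_m*1.041602 + p_d*1.881267] = 1.035245
  V(2,+0) = exp(-r*dt) * [p_u*0.000000 + p_m*0.110000 + p_d*1.041602] = 0.252444
  V(2,+1) = exp(-r*dt) * [p_u*0.000000 + p_m*0.000000 + p_d*0.110000] = 0.018920
  V(2,+2) = exp(-r*dt) * [p_u*0.000000 + p_m*0.000000 + p_d*0.000000] = 0.000000
  V(1,-1) = exp(-r*dt) * [p_u*0.252444 + p_m*1.035245 + p_d*1.874910] = 1.052866
  V(1,+0) = exp(-r*dt) * [p_u*0.018920 + p_m*0.252444 + p_d*1.035245] = 0.349298
  V(1,+1) = exp(-r*dt) * [p_u*0.000000 + p_m*0.018920 + p_d*0.252444] = 0.056026
  V(0,+0) = exp(-r*dt) * [p_u*0.056026 + p_m*0.349298 + p_d*1.052866] = 0.422833

Answer: Price = V(0,0) = 0.4228


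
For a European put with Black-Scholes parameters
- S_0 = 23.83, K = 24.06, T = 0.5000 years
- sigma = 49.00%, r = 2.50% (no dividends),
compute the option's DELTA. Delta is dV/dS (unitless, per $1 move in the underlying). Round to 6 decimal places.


d1 = 0.1815953555; d2 = -0.1648869673
phi(d1) = 0.3924182790; exp(-qT) = 1.0000000000; exp(-rT) = 0.9875778005
N(-d1) = 0.4279501470
Delta = -exp(-qT) * N(-d1) = -1.0000000000 * 0.4279501470 = -0.427950

Answer: Delta = -0.427950


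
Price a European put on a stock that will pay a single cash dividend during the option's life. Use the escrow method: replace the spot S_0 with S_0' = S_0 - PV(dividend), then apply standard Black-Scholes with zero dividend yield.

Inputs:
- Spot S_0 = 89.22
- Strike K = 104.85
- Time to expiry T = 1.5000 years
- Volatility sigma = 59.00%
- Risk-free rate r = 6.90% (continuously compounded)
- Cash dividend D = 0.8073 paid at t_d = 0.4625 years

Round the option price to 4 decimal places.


Answer: Price = 28.9680

Derivation:
PV(D) = D * exp(-r * t_d) = 0.8073 * 0.96859133 = 0.78194378
S_0' = S_0 - PV(D) = 89.2200 - 0.78194378 = 88.43805622
d1 = (ln(S_0'/K) + (r + sigma^2/2)*T) / (sigma*sqrt(T)) = 0.26895483
d2 = d1 - sigma*sqrt(T) = -0.45364464
exp(-rT) = 0.90167602
N(-d1) = 0.39398222; N(-d2) = 0.67495769
P = K * exp(-rT) * N(-d2) - S_0' * N(-d1) = 104.8500 * 0.90167602 * 0.67495769 - 88.43805622 * 0.39398222 = 28.9680


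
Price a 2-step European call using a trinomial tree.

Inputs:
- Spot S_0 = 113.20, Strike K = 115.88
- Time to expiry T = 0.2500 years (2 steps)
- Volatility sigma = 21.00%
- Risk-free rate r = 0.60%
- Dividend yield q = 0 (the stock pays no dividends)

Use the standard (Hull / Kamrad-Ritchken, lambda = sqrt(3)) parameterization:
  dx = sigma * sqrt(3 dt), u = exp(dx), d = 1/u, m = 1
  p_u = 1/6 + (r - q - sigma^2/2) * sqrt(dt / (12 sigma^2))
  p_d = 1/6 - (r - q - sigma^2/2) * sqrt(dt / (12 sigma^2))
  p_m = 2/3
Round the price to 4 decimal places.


dt = T/N = 0.125000; dx = sigma*sqrt(3*dt) = 0.128598
u = exp(dx) = 1.137233; d = 1/u = 0.879327
p_u = 0.158866, p_m = 0.666667, p_d = 0.174467
Discount per step: exp(-r*dt) = 0.999250
Stock lattice S(k, j) with j the centered position index:
  k=0: S(0,+0) = 113.2000
  k=1: S(1,-1) = 99.5398; S(1,+0) = 113.2000; S(1,+1) = 128.7348
  k=2: S(2,-2) = 87.5281; S(2,-1) = 99.5398; S(2,+0) = 113.2000; S(2,+1) = 128.7348; S(2,+2) = 146.4015
Terminal payoffs V(N, j) = max(S_T - K, 0):
  V(2,-2) = 0.000000; V(2,-1) = 0.000000; V(2,+0) = 0.000000; V(2,+1) = 12.854788; V(2,+2) = 30.521462
Backward induction: V(k, j) = exp(-r*dt) * [p_u * V(k+1, j+1) + p_m * V(k+1, j) + p_d * V(k+1, j-1)]
  V(1,-1) = exp(-r*dt) * [p_u*0.000000 + p_m*0.000000 + p_d*0.000000] = 0.000000
  V(1,+0) = exp(-r*dt) * [p_u*12.854788 + p_m*0.000000 + p_d*0.000000] = 2.040660
  V(1,+1) = exp(-r*dt) * [p_u*30.521462 + p_m*12.854788 + p_d*0.000000] = 13.408627
  V(0,+0) = exp(-r*dt) * [p_u*13.408627 + p_m*2.040660 + p_d*0.000000] = 3.488001

Answer: Price = V(0,0) = 3.4880


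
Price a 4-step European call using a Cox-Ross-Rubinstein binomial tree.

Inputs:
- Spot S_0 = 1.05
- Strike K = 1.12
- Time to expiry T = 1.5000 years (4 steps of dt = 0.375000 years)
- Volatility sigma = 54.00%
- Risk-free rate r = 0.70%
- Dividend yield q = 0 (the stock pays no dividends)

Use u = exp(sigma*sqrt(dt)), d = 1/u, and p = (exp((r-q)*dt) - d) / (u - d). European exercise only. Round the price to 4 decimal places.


dt = T/N = 0.375000
u = exp(sigma*sqrt(dt)) = 1.391916; d = 1/u = 0.718434
p = (exp((r-q)*dt) - d) / (u - d) = 0.421978
Discount per step: exp(-r*dt) = 0.997378
Stock lattice S(k, i) with i counting down-moves:
  k=0: S(0,0) = 1.0500
  k=1: S(1,0) = 1.4615; S(1,1) = 0.7544
  k=2: S(2,0) = 2.0343; S(2,1) = 1.0500; S(2,2) = 0.5420
  k=3: S(3,0) = 2.8316; S(3,1) = 1.4615; S(3,2) = 0.7544; S(3,3) = 0.3894
  k=4: S(4,0) = 3.9413; S(4,1) = 2.0343; S(4,2) = 1.0500; S(4,3) = 0.5420; S(4,4) = 0.2797
Terminal payoffs V(N, i) = max(S_T - K, 0):
  V(4,0) = 2.821316; V(4,1) = 0.914301; V(4,2) = 0.000000; V(4,3) = 0.000000; V(4,4) = 0.000000
Backward induction: V(k, i) = exp(-r*dt) * [p * V(k+1, i) + (1-p) * V(k+1, i+1)].
  V(3,0) = exp(-r*dt) * [p*2.821316 + (1-p)*0.914301] = 1.714512
  V(3,1) = exp(-r*dt) * [p*0.914301 + (1-p)*0.000000] = 0.384803
  V(3,2) = exp(-r*dt) * [p*0.000000 + (1-p)*0.000000] = 0.000000
  V(3,3) = exp(-r*dt) * [p*0.000000 + (1-p)*0.000000] = 0.000000
  V(2,0) = exp(-r*dt) * [p*1.714512 + (1-p)*0.384803] = 0.943431
  V(2,1) = exp(-r*dt) * [p*0.384803 + (1-p)*0.000000] = 0.161953
  V(2,2) = exp(-r*dt) * [p*0.000000 + (1-p)*0.000000] = 0.000000
  V(1,0) = exp(-r*dt) * [p*0.943431 + (1-p)*0.161953] = 0.490430
  V(1,1) = exp(-r*dt) * [p*0.161953 + (1-p)*0.000000] = 0.068161
  V(0,0) = exp(-r*dt) * [p*0.490430 + (1-p)*0.068161] = 0.245703

Answer: Price = V(0,0) = 0.2457


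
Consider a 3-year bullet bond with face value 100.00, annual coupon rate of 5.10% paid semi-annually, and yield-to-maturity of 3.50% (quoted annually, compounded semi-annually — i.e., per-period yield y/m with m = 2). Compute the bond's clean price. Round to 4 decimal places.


Answer: Price = 104.5192

Derivation:
Coupon per period c = face * coupon_rate / m = 2.550000
Periods per year m = 2; per-period yield y/m = 0.017500
Number of cashflows N = 6
Cashflows (t years, CF_t, discount factor 1/(1+y/m)^(m*t), PV):
  t = 0.5000: CF_t = 2.550000, DF = 0.982801, PV = 2.506143
  t = 1.0000: CF_t = 2.550000, DF = 0.965898, PV = 2.463039
  t = 1.5000: CF_t = 2.550000, DF = 0.949285, PV = 2.420677
  t = 2.0000: CF_t = 2.550000, DF = 0.932959, PV = 2.379044
  t = 2.5000: CF_t = 2.550000, DF = 0.916913, PV = 2.338127
  t = 3.0000: CF_t = 102.550000, DF = 0.901143, PV = 92.412168
Price P = sum_t PV_t = 104.519198


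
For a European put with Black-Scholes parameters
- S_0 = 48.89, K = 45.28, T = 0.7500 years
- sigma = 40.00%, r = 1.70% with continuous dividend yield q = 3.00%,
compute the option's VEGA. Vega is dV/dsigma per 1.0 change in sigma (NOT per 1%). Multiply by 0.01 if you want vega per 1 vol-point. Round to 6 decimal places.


d1 = 0.3664945686; d2 = 0.0200844071
phi(d1) = 0.3730295397; exp(-qT) = 0.9777512372; exp(-rT) = 0.9873309369
Vega = S * exp(-qT) * phi(d1) * sqrt(T) = 48.8900 * 0.9777512372 * 0.3730295397 * 0.8660254038 = 15.442666

Answer: Vega = 15.442666


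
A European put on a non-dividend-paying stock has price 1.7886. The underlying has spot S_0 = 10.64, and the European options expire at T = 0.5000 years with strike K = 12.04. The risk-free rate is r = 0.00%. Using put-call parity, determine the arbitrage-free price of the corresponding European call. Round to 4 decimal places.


Answer: Call price = 0.3886

Derivation:
Put-call parity: C - P = S_0 * exp(-qT) - K * exp(-rT).
S_0 * exp(-qT) = 10.6400 * 1.00000000 = 10.64000000
K * exp(-rT) = 12.0400 * 1.00000000 = 12.04000000
C = P + S*exp(-qT) - K*exp(-rT)
C = 1.7886 + 10.64000000 - 12.04000000 = 0.3886


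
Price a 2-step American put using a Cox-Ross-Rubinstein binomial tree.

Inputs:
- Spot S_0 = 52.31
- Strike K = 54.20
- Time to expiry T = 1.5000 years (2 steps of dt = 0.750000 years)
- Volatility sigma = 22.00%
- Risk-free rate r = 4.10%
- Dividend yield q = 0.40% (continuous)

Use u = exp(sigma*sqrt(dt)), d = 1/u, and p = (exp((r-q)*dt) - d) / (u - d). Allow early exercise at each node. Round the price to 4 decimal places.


Answer: Price = V(0,0) = 5.4839

Derivation:
dt = T/N = 0.750000
u = exp(sigma*sqrt(dt)) = 1.209885; d = 1/u = 0.826525
p = (exp((r-q)*dt) - d) / (u - d) = 0.525912
Discount per step: exp(-r*dt) = 0.969718
Stock lattice S(k, i) with i counting down-moves:
  k=0: S(0,0) = 52.3100
  k=1: S(1,0) = 63.2891; S(1,1) = 43.2355
  k=2: S(2,0) = 76.5726; S(2,1) = 52.3100; S(2,2) = 35.7352
Terminal payoffs V(N, i) = max(K - S_T, 0):
  V(2,0) = 0.000000; V(2,1) = 1.890000; V(2,2) = 18.464793
Backward induction: V(k, i) = exp(-r*dt) * [p * V(k+1, i) + (1-p) * V(k+1, i+1)]; then take max(V_cont, immediate exercise) for American.
  V(1,0) = exp(-r*dt) * [p*0.000000 + (1-p)*1.890000] = 0.868893; exercise = 0.000000; V(1,0) = max -> 0.868893
  V(1,1) = exp(-r*dt) * [p*1.890000 + (1-p)*18.464793] = 9.452724; exercise = 10.964498; V(1,1) = max -> 10.964498
  V(0,0) = exp(-r*dt) * [p*0.868893 + (1-p)*10.964498] = 5.483850; exercise = 1.890000; V(0,0) = max -> 5.483850


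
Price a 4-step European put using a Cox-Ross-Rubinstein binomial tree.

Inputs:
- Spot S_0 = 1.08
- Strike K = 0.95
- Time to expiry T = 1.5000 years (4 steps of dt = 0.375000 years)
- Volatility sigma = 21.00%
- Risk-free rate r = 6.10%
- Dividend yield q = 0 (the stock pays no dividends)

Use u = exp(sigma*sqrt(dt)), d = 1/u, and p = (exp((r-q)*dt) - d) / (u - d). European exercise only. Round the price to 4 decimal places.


dt = T/N = 0.375000
u = exp(sigma*sqrt(dt)) = 1.137233; d = 1/u = 0.879327
p = (exp((r-q)*dt) - d) / (u - d) = 0.557612
Discount per step: exp(-r*dt) = 0.977385
Stock lattice S(k, i) with i counting down-moves:
  k=0: S(0,0) = 1.0800
  k=1: S(1,0) = 1.2282; S(1,1) = 0.9497
  k=2: S(2,0) = 1.3968; S(2,1) = 1.0800; S(2,2) = 0.8351
  k=3: S(3,0) = 1.5884; S(3,1) = 1.2282; S(3,2) = 0.9497; S(3,3) = 0.7343
  k=4: S(4,0) = 1.8064; S(4,1) = 1.3968; S(4,2) = 1.0800; S(4,3) = 0.8351; S(4,4) = 0.6457
Terminal payoffs V(N, i) = max(K - S_T, 0):
  V(4,0) = 0.000000; V(4,1) = 0.000000; V(4,2) = 0.000000; V(4,3) = 0.114926; V(4,4) = 0.304307
Backward induction: V(k, i) = exp(-r*dt) * [p * V(k+1, i) + (1-p) * V(k+1, i+1)].
  V(3,0) = exp(-r*dt) * [p*0.000000 + (1-p)*0.000000] = 0.000000
  V(3,1) = exp(-r*dt) * [p*0.000000 + (1-p)*0.000000] = 0.000000
  V(3,2) = exp(-r*dt) * [p*0.000000 + (1-p)*0.114926] = 0.049692
  V(3,3) = exp(-r*dt) * [p*0.114926 + (1-p)*0.304307] = 0.194212
  V(2,0) = exp(-r*dt) * [p*0.000000 + (1-p)*0.000000] = 0.000000
  V(2,1) = exp(-r*dt) * [p*0.000000 + (1-p)*0.049692] = 0.021486
  V(2,2) = exp(-r*dt) * [p*0.049692 + (1-p)*0.194212] = 0.111057
  V(1,0) = exp(-r*dt) * [p*0.000000 + (1-p)*0.021486] = 0.009290
  V(1,1) = exp(-r*dt) * [p*0.021486 + (1-p)*0.111057] = 0.059729
  V(0,0) = exp(-r*dt) * [p*0.009290 + (1-p)*0.059729] = 0.030889

Answer: Price = V(0,0) = 0.0309


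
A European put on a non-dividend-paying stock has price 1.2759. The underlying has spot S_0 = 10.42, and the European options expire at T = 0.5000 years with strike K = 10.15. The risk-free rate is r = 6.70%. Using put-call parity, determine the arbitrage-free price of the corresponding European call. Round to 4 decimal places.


Answer: Call price = 1.8803

Derivation:
Put-call parity: C - P = S_0 * exp(-qT) - K * exp(-rT).
S_0 * exp(-qT) = 10.4200 * 1.00000000 = 10.42000000
K * exp(-rT) = 10.1500 * 0.96705491 = 9.81560735
C = P + S*exp(-qT) - K*exp(-rT)
C = 1.2759 + 10.42000000 - 9.81560735 = 1.8803


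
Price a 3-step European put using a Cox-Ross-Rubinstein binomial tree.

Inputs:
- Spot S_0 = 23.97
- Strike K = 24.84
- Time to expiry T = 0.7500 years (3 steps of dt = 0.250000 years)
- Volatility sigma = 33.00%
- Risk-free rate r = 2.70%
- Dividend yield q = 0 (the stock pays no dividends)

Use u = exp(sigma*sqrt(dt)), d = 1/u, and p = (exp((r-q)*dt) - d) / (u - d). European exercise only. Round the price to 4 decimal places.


Answer: Price = V(0,0) = 3.1407

Derivation:
dt = T/N = 0.250000
u = exp(sigma*sqrt(dt)) = 1.179393; d = 1/u = 0.847894
p = (exp((r-q)*dt) - d) / (u - d) = 0.479274
Discount per step: exp(-r*dt) = 0.993273
Stock lattice S(k, i) with i counting down-moves:
  k=0: S(0,0) = 23.9700
  k=1: S(1,0) = 28.2701; S(1,1) = 20.3240
  k=2: S(2,0) = 33.3415; S(2,1) = 23.9700; S(2,2) = 17.2326
  k=3: S(3,0) = 39.3227; S(3,1) = 28.2701; S(3,2) = 20.3240; S(3,3) = 14.6114
Terminal payoffs V(N, i) = max(K - S_T, 0):
  V(3,0) = 0.000000; V(3,1) = 0.000000; V(3,2) = 4.515988; V(3,3) = 10.228585
Backward induction: V(k, i) = exp(-r*dt) * [p * V(k+1, i) + (1-p) * V(k+1, i+1)].
  V(2,0) = exp(-r*dt) * [p*0.000000 + (1-p)*0.000000] = 0.000000
  V(2,1) = exp(-r*dt) * [p*0.000000 + (1-p)*4.515988] = 2.335771
  V(2,2) = exp(-r*dt) * [p*4.515988 + (1-p)*10.228585] = 7.440293
  V(1,0) = exp(-r*dt) * [p*0.000000 + (1-p)*2.335771] = 1.208114
  V(1,1) = exp(-r*dt) * [p*2.335771 + (1-p)*7.440293] = 4.960232
  V(0,0) = exp(-r*dt) * [p*1.208114 + (1-p)*4.960232] = 3.140668


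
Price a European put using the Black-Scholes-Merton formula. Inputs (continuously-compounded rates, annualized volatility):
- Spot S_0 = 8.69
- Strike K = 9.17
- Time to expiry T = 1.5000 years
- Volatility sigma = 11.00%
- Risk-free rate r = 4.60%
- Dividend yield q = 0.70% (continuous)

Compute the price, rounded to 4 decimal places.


d1 = (ln(S/K) + (r - q + 0.5*sigma^2) * T) / (sigma * sqrt(T)) = 0.10251228
d2 = d1 - sigma * sqrt(T) = -0.03220965
exp(-rT) = 0.93332668; exp(-qT) = 0.98955493
P = K * exp(-rT) * N(-d2) - S_0 * exp(-qT) * N(-d1)
N(-d1) = 0.45917503; N(-d2) = 0.51284757
P = 9.1700 * 0.93332668 * 0.51284757 - 8.6900 * 0.98955493 * 0.45917503 = 0.4407

Answer: Price = 0.4407


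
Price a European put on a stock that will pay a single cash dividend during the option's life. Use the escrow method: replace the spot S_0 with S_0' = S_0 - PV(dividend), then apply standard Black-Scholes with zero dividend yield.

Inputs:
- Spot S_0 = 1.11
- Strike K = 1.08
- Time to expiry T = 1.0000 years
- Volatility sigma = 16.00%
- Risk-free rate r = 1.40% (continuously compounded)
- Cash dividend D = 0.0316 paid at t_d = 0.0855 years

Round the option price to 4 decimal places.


Answer: Price = 0.0618

Derivation:
PV(D) = D * exp(-r * t_d) = 0.0316 * 0.99880372 = 0.03156220
S_0' = S_0 - PV(D) = 1.1100 - 0.03156220 = 1.07843780
d1 = (ln(S_0'/K) + (r + sigma^2/2)*T) / (sigma*sqrt(T)) = 0.15845296
d2 = d1 - sigma*sqrt(T) = -0.00154704
exp(-rT) = 0.98609754
N(-d1) = 0.43704994; N(-d2) = 0.50061718
P = K * exp(-rT) * N(-d2) - S_0' * N(-d1) = 1.0800 * 0.98609754 * 0.50061718 - 1.07843780 * 0.43704994 = 0.0618


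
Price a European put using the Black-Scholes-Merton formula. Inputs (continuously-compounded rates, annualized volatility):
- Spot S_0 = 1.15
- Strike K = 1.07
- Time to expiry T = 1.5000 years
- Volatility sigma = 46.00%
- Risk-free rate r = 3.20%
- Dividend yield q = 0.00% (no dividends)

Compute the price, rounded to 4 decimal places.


Answer: Price = 0.1809

Derivation:
d1 = (ln(S/K) + (r - q + 0.5*sigma^2) * T) / (sigma * sqrt(T)) = 0.49487377
d2 = d1 - sigma * sqrt(T) = -0.06850887
exp(-rT) = 0.95313379; exp(-qT) = 1.00000000
P = K * exp(-rT) * N(-d2) - S_0 * exp(-qT) * N(-d1)
N(-d1) = 0.31034461; N(-d2) = 0.52730972
P = 1.0700 * 0.95313379 * 0.52730972 - 1.1500 * 1.00000000 * 0.31034461 = 0.1809


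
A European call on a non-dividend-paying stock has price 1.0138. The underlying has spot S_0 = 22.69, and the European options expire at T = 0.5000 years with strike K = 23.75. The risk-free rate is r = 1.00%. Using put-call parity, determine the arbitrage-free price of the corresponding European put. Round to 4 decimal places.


Put-call parity: C - P = S_0 * exp(-qT) - K * exp(-rT).
S_0 * exp(-qT) = 22.6900 * 1.00000000 = 22.69000000
K * exp(-rT) = 23.7500 * 0.99501248 = 23.63154638
P = C - S*exp(-qT) + K*exp(-rT)
P = 1.0138 - 22.69000000 + 23.63154638 = 1.9553

Answer: Put price = 1.9553


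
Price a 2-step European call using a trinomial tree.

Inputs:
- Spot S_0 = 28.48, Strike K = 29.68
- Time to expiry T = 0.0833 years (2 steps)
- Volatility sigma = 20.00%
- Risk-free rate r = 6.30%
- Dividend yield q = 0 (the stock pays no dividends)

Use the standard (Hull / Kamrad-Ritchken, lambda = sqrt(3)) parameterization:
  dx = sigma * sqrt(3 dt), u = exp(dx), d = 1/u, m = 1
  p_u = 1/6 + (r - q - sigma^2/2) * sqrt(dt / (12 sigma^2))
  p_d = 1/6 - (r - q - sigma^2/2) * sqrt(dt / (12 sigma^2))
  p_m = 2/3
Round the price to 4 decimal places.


Answer: Price = V(0,0) = 0.3108

Derivation:
dt = T/N = 0.041650; dx = sigma*sqrt(3*dt) = 0.070697
u = exp(dx) = 1.073255; d = 1/u = 0.931745
p_u = 0.179333, p_m = 0.666667, p_d = 0.154000
Discount per step: exp(-r*dt) = 0.997379
Stock lattice S(k, j) with j the centered position index:
  k=0: S(0,+0) = 28.4800
  k=1: S(1,-1) = 26.5361; S(1,+0) = 28.4800; S(1,+1) = 30.5663
  k=2: S(2,-2) = 24.7249; S(2,-1) = 26.5361; S(2,+0) = 28.4800; S(2,+1) = 30.5663; S(2,+2) = 32.8055
Terminal payoffs V(N, j) = max(S_T - K, 0):
  V(2,-2) = 0.000000; V(2,-1) = 0.000000; V(2,+0) = 0.000000; V(2,+1) = 0.886316; V(2,+2) = 3.125466
Backward induction: V(k, j) = exp(-r*dt) * [p_u * V(k+1, j+1) + p_m * V(k+1, j) + p_d * V(k+1, j-1)]
  V(1,-1) = exp(-r*dt) * [p_u*0.000000 + p_m*0.000000 + p_d*0.000000] = 0.000000
  V(1,+0) = exp(-r*dt) * [p_u*0.886316 + p_m*0.000000 + p_d*0.000000] = 0.158529
  V(1,+1) = exp(-r*dt) * [p_u*3.125466 + p_m*0.886316 + p_d*0.000000] = 1.148360
  V(0,+0) = exp(-r*dt) * [p_u*1.148360 + p_m*0.158529 + p_d*0.000000] = 0.310809


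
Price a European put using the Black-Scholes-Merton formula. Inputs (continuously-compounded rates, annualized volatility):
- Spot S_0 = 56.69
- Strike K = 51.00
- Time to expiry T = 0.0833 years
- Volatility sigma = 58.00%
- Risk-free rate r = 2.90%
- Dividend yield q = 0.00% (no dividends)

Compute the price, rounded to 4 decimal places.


d1 = (ln(S/K) + (r - q + 0.5*sigma^2) * T) / (sigma * sqrt(T)) = 0.72999015
d2 = d1 - sigma * sqrt(T) = 0.56259206
exp(-rT) = 0.99758722; exp(-qT) = 1.00000000
P = K * exp(-rT) * N(-d2) - S_0 * exp(-qT) * N(-d1)
N(-d1) = 0.23269810; N(-d2) = 0.28685635
P = 51.0000 * 0.99758722 * 0.28685635 - 56.6900 * 1.00000000 * 0.23269810 = 1.4027

Answer: Price = 1.4027


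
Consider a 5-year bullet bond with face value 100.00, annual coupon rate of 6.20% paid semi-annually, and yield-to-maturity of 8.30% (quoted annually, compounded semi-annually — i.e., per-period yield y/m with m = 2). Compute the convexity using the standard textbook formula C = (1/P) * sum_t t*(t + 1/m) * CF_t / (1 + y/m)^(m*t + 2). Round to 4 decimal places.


Answer: Convexity = 20.9558

Derivation:
Coupon per period c = face * coupon_rate / m = 3.100000
Periods per year m = 2; per-period yield y/m = 0.041500
Number of cashflows N = 10
Cashflows (t years, CF_t, discount factor 1/(1+y/m)^(m*t), PV):
  t = 0.5000: CF_t = 3.100000, DF = 0.960154, PV = 2.976476
  t = 1.0000: CF_t = 3.100000, DF = 0.921895, PV = 2.857874
  t = 1.5000: CF_t = 3.100000, DF = 0.885161, PV = 2.743999
  t = 2.0000: CF_t = 3.100000, DF = 0.849890, PV = 2.634660
  t = 2.5000: CF_t = 3.100000, DF = 0.816025, PV = 2.529678
  t = 3.0000: CF_t = 3.100000, DF = 0.783510, PV = 2.428880
  t = 3.5000: CF_t = 3.100000, DF = 0.752290, PV = 2.332098
  t = 4.0000: CF_t = 3.100000, DF = 0.722314, PV = 2.239172
  t = 4.5000: CF_t = 3.100000, DF = 0.693532, PV = 2.149949
  t = 5.0000: CF_t = 103.100000, DF = 0.665897, PV = 68.654012
Price P = sum_t PV_t = 91.546799
Convexity numerator sum_t t*(t + 1/m) * CF_t / (1+y/m)^(m*t + 2):
  t = 0.5000: term = 1.371999
  t = 1.0000: term = 3.951990
  t = 1.5000: term = 7.589035
  t = 2.0000: term = 12.144400
  t = 2.5000: term = 17.490734
  t = 3.0000: term = 23.511308
  t = 3.5000: term = 30.099291
  t = 4.0000: term = 37.157070
  t = 4.5000: term = 44.595619
  t = 5.0000: term = 1740.524207
Convexity = (1/P) * sum = 1918.435653 / 91.546799 = 20.955792


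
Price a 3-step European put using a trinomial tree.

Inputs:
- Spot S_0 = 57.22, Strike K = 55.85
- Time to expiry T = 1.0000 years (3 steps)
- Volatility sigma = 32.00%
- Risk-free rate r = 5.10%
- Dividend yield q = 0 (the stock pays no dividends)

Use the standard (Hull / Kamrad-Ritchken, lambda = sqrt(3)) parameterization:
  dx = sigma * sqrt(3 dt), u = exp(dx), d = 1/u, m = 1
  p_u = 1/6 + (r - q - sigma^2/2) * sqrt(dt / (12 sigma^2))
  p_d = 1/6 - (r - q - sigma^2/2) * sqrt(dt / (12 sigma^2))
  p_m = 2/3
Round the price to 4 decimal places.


Answer: Price = V(0,0) = 4.7174

Derivation:
dt = T/N = 0.333333; dx = sigma*sqrt(3*dt) = 0.320000
u = exp(dx) = 1.377128; d = 1/u = 0.726149
p_u = 0.166562, p_m = 0.666667, p_d = 0.166771
Discount per step: exp(-r*dt) = 0.983144
Stock lattice S(k, j) with j the centered position index:
  k=0: S(0,+0) = 57.2200
  k=1: S(1,-1) = 41.5502; S(1,+0) = 57.2200; S(1,+1) = 78.7993
  k=2: S(2,-2) = 30.1717; S(2,-1) = 41.5502; S(2,+0) = 57.2200; S(2,+1) = 78.7993; S(2,+2) = 108.5166
  k=3: S(3,-3) = 21.9091; S(3,-2) = 30.1717; S(3,-1) = 41.5502; S(3,+0) = 57.2200; S(3,+1) = 78.7993; S(3,+2) = 108.5166; S(3,+3) = 149.4413
Terminal payoffs V(N, j) = max(K - S_T, 0):
  V(3,-3) = 33.940869; V(3,-2) = 25.678327; V(3,-1) = 14.299752; V(3,+0) = 0.000000; V(3,+1) = 0.000000; V(3,+2) = 0.000000; V(3,+3) = 0.000000
Backward induction: V(k, j) = exp(-r*dt) * [p_u * V(k+1, j+1) + p_m * V(k+1, j) + p_d * V(k+1, j-1)]
  V(2,-2) = exp(-r*dt) * [p_u*14.299752 + p_m*25.678327 + p_d*33.940869] = 24.736912
  V(2,-1) = exp(-r*dt) * [p_u*0.000000 + p_m*14.299752 + p_d*25.678327] = 13.582685
  V(2,+0) = exp(-r*dt) * [p_u*0.000000 + p_m*0.000000 + p_d*14.299752] = 2.344583
  V(2,+1) = exp(-r*dt) * [p_u*0.000000 + p_m*0.000000 + p_d*0.000000] = 0.000000
  V(2,+2) = exp(-r*dt) * [p_u*0.000000 + p_m*0.000000 + p_d*0.000000] = 0.000000
  V(1,-1) = exp(-r*dt) * [p_u*2.344583 + p_m*13.582685 + p_d*24.736912] = 13.342280
  V(1,+0) = exp(-r*dt) * [p_u*0.000000 + p_m*2.344583 + p_d*13.582685] = 3.763721
  V(1,+1) = exp(-r*dt) * [p_u*0.000000 + p_m*0.000000 + p_d*2.344583] = 0.384417
  V(0,+0) = exp(-r*dt) * [p_u*0.384417 + p_m*3.763721 + p_d*13.342280] = 4.717399


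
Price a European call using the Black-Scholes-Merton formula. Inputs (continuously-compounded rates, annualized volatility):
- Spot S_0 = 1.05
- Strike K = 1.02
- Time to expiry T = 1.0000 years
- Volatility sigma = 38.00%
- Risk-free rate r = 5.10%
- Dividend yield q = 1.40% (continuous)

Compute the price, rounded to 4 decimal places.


Answer: Price = 0.1863

Derivation:
d1 = (ln(S/K) + (r - q + 0.5*sigma^2) * T) / (sigma * sqrt(T)) = 0.36365141
d2 = d1 - sigma * sqrt(T) = -0.01634859
exp(-rT) = 0.95027867; exp(-qT) = 0.98609754
C = S_0 * exp(-qT) * N(d1) - K * exp(-rT) * N(d2)
N(d1) = 0.64194084; N(d2) = 0.49347815
C = 1.0500 * 0.98609754 * 0.64194084 - 1.0200 * 0.95027867 * 0.49347815 = 0.1863


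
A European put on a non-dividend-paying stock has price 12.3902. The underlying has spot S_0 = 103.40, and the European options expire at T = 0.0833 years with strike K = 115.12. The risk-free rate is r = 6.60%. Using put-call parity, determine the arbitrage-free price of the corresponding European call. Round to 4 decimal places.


Put-call parity: C - P = S_0 * exp(-qT) - K * exp(-rT).
S_0 * exp(-qT) = 103.4000 * 1.00000000 = 103.40000000
K * exp(-rT) = 115.1200 * 0.99451729 = 114.48882988
C = P + S*exp(-qT) - K*exp(-rT)
C = 12.3902 + 103.40000000 - 114.48882988 = 1.3014

Answer: Call price = 1.3014


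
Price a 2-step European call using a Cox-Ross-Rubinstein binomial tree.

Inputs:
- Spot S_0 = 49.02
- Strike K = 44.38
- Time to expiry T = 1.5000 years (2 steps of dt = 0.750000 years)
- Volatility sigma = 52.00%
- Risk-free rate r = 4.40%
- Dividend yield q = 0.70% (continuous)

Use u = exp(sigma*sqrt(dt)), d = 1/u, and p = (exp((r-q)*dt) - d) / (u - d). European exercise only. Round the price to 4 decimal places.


dt = T/N = 0.750000
u = exp(sigma*sqrt(dt)) = 1.568835; d = 1/u = 0.637416
p = (exp((r-q)*dt) - d) / (u - d) = 0.419492
Discount per step: exp(-r*dt) = 0.967539
Stock lattice S(k, i) with i counting down-moves:
  k=0: S(0,0) = 49.0200
  k=1: S(1,0) = 76.9043; S(1,1) = 31.2461
  k=2: S(2,0) = 120.6501; S(2,1) = 49.0200; S(2,2) = 19.9168
Terminal payoffs V(N, i) = max(S_T - K, 0):
  V(2,0) = 76.270121; V(2,1) = 4.640000; V(2,2) = 0.000000
Backward induction: V(k, i) = exp(-r*dt) * [p * V(k+1, i) + (1-p) * V(k+1, i+1)].
  V(1,0) = exp(-r*dt) * [p*76.270121 + (1-p)*4.640000] = 33.562234
  V(1,1) = exp(-r*dt) * [p*4.640000 + (1-p)*0.000000] = 1.883259
  V(0,0) = exp(-r*dt) * [p*33.562234 + (1-p)*1.883259] = 14.679820

Answer: Price = V(0,0) = 14.6798


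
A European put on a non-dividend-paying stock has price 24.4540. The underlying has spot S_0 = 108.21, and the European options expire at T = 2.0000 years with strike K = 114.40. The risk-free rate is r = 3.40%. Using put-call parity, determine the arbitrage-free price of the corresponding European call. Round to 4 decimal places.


Put-call parity: C - P = S_0 * exp(-qT) - K * exp(-rT).
S_0 * exp(-qT) = 108.2100 * 1.00000000 = 108.21000000
K * exp(-rT) = 114.4000 * 0.93426047 = 106.87939818
C = P + S*exp(-qT) - K*exp(-rT)
C = 24.4540 + 108.21000000 - 106.87939818 = 25.7846

Answer: Call price = 25.7846


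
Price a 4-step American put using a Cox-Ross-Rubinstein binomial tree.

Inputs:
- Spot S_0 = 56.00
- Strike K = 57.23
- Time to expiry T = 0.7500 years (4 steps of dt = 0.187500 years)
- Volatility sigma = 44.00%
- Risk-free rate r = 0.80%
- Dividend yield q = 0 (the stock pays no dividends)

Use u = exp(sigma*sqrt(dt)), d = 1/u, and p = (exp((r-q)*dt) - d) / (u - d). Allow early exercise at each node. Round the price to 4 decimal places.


dt = T/N = 0.187500
u = exp(sigma*sqrt(dt)) = 1.209885; d = 1/u = 0.826525
p = (exp((r-q)*dt) - d) / (u - d) = 0.456428
Discount per step: exp(-r*dt) = 0.998501
Stock lattice S(k, i) with i counting down-moves:
  k=0: S(0,0) = 56.0000
  k=1: S(1,0) = 67.7536; S(1,1) = 46.2854
  k=2: S(2,0) = 81.9741; S(2,1) = 56.0000; S(2,2) = 38.2560
  k=3: S(3,0) = 99.1792; S(3,1) = 67.7536; S(3,2) = 46.2854; S(3,3) = 31.6195
  k=4: S(4,0) = 119.9955; S(4,1) = 81.9741; S(4,2) = 56.0000; S(4,3) = 38.2560; S(4,4) = 26.1343
Terminal payoffs V(N, i) = max(K - S_T, 0):
  V(4,0) = 0.000000; V(4,1) = 0.000000; V(4,2) = 1.230000; V(4,3) = 18.973996; V(4,4) = 31.095682
Backward induction: V(k, i) = exp(-r*dt) * [p * V(k+1, i) + (1-p) * V(k+1, i+1)]; then take max(V_cont, immediate exercise) for American.
  V(3,0) = exp(-r*dt) * [p*0.000000 + (1-p)*0.000000] = 0.000000; exercise = 0.000000; V(3,0) = max -> 0.000000
  V(3,1) = exp(-r*dt) * [p*0.000000 + (1-p)*1.230000] = 0.667592; exercise = 0.000000; V(3,1) = max -> 0.667592
  V(3,2) = exp(-r*dt) * [p*1.230000 + (1-p)*18.973996] = 10.858841; exercise = 10.944622; V(3,2) = max -> 10.944622
  V(3,3) = exp(-r*dt) * [p*18.973996 + (1-p)*31.095682] = 25.524691; exercise = 25.610471; V(3,3) = max -> 25.610471
  V(2,0) = exp(-r*dt) * [p*0.000000 + (1-p)*0.667592] = 0.362340; exercise = 0.000000; V(2,0) = max -> 0.362340
  V(2,1) = exp(-r*dt) * [p*0.667592 + (1-p)*10.944622] = 6.244525; exercise = 1.230000; V(2,1) = max -> 6.244525
  V(2,2) = exp(-r*dt) * [p*10.944622 + (1-p)*25.610471] = 18.888215; exercise = 18.973996; V(2,2) = max -> 18.973996
  V(1,0) = exp(-r*dt) * [p*0.362340 + (1-p)*6.244525] = 3.554396; exercise = 0.000000; V(1,0) = max -> 3.554396
  V(1,1) = exp(-r*dt) * [p*6.244525 + (1-p)*18.973996] = 13.144180; exercise = 10.944622; V(1,1) = max -> 13.144180
  V(0,0) = exp(-r*dt) * [p*3.554396 + (1-p)*13.144180] = 8.753995; exercise = 1.230000; V(0,0) = max -> 8.753995

Answer: Price = V(0,0) = 8.7540


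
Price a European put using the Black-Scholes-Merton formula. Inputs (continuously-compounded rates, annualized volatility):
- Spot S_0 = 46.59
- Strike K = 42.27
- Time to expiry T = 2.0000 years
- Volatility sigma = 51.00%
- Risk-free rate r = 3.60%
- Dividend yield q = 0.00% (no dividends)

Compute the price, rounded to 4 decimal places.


Answer: Price = 8.7874

Derivation:
d1 = (ln(S/K) + (r - q + 0.5*sigma^2) * T) / (sigma * sqrt(T)) = 0.59536770
d2 = d1 - sigma * sqrt(T) = -0.12588121
exp(-rT) = 0.93053090; exp(-qT) = 1.00000000
P = K * exp(-rT) * N(-d2) - S_0 * exp(-qT) * N(-d1)
N(-d1) = 0.27579885; N(-d2) = 0.55008702
P = 42.2700 * 0.93053090 * 0.55008702 - 46.5900 * 1.00000000 * 0.27579885 = 8.7874


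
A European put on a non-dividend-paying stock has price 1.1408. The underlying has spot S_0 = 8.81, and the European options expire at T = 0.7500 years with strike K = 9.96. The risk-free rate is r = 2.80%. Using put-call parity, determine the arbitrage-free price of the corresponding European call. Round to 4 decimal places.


Answer: Call price = 0.1978

Derivation:
Put-call parity: C - P = S_0 * exp(-qT) - K * exp(-rT).
S_0 * exp(-qT) = 8.8100 * 1.00000000 = 8.81000000
K * exp(-rT) = 9.9600 * 0.97921896 = 9.75302089
C = P + S*exp(-qT) - K*exp(-rT)
C = 1.1408 + 8.81000000 - 9.75302089 = 0.1978
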